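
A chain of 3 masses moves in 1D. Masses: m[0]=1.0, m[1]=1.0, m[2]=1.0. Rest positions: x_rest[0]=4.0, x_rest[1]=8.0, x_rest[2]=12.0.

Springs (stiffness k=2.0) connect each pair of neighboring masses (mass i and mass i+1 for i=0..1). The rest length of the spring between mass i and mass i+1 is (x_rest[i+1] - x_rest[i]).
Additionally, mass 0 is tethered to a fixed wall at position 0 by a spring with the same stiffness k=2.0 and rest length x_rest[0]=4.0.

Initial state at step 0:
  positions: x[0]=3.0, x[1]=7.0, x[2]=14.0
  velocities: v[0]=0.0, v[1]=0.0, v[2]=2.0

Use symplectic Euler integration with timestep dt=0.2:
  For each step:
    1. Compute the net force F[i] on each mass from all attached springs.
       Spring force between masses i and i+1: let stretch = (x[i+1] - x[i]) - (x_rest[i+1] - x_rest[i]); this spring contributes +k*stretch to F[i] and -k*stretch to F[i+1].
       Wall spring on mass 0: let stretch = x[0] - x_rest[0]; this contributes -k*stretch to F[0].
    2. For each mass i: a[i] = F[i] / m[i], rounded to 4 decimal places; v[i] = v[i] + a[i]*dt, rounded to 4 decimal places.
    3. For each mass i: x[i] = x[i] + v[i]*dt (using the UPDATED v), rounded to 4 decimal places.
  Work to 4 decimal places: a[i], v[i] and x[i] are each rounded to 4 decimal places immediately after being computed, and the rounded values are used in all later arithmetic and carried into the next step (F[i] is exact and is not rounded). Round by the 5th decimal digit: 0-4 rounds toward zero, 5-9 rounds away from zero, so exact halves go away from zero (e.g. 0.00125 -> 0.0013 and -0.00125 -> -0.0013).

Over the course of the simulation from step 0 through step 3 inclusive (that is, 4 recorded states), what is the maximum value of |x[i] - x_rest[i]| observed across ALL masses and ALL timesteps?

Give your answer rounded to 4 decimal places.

Answer: 2.1600

Derivation:
Step 0: x=[3.0000 7.0000 14.0000] v=[0.0000 0.0000 2.0000]
Step 1: x=[3.0800 7.2400 14.1600] v=[0.4000 1.2000 0.8000]
Step 2: x=[3.2464 7.7008 14.0864] v=[0.8320 2.3040 -0.3680]
Step 3: x=[3.5094 8.3161 13.8220] v=[1.3152 3.0765 -1.3222]
Max displacement = 2.1600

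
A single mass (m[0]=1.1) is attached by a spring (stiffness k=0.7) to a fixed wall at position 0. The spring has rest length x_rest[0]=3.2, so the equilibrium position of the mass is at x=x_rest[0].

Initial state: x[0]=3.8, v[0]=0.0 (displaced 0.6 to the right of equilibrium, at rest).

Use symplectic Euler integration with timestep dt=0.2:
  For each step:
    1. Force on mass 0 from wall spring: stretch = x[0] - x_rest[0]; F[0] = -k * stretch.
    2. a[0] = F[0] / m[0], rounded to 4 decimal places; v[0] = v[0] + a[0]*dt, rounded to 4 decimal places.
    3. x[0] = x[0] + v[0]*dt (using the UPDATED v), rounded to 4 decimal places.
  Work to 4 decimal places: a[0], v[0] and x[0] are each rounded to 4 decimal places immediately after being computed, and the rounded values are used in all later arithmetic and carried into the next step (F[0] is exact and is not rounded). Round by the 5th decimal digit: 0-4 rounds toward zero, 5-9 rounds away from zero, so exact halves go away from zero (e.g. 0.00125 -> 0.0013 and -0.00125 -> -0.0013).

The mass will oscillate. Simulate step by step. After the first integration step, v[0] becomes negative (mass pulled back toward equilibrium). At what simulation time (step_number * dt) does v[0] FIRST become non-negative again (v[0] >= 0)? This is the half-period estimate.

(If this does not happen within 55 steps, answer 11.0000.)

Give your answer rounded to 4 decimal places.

Step 0: x=[3.8000] v=[0.0000]
Step 1: x=[3.7847] v=[-0.0764]
Step 2: x=[3.7545] v=[-0.1508]
Step 3: x=[3.7102] v=[-0.2214]
Step 4: x=[3.6529] v=[-0.2863]
Step 5: x=[3.5841] v=[-0.3439]
Step 6: x=[3.5055] v=[-0.3928]
Step 7: x=[3.4192] v=[-0.4317]
Step 8: x=[3.3273] v=[-0.4596]
Step 9: x=[3.2321] v=[-0.4758]
Step 10: x=[3.1361] v=[-0.4799]
Step 11: x=[3.0417] v=[-0.4718]
Step 12: x=[2.9514] v=[-0.4517]
Step 13: x=[2.8674] v=[-0.4201]
Step 14: x=[2.7918] v=[-0.3778]
Step 15: x=[2.7266] v=[-0.3258]
Step 16: x=[2.6735] v=[-0.2655]
Step 17: x=[2.6338] v=[-0.1985]
Step 18: x=[2.6085] v=[-0.1264]
Step 19: x=[2.5983] v=[-0.0511]
Step 20: x=[2.6034] v=[0.0255]
First v>=0 after going negative at step 20, time=4.0000

Answer: 4.0000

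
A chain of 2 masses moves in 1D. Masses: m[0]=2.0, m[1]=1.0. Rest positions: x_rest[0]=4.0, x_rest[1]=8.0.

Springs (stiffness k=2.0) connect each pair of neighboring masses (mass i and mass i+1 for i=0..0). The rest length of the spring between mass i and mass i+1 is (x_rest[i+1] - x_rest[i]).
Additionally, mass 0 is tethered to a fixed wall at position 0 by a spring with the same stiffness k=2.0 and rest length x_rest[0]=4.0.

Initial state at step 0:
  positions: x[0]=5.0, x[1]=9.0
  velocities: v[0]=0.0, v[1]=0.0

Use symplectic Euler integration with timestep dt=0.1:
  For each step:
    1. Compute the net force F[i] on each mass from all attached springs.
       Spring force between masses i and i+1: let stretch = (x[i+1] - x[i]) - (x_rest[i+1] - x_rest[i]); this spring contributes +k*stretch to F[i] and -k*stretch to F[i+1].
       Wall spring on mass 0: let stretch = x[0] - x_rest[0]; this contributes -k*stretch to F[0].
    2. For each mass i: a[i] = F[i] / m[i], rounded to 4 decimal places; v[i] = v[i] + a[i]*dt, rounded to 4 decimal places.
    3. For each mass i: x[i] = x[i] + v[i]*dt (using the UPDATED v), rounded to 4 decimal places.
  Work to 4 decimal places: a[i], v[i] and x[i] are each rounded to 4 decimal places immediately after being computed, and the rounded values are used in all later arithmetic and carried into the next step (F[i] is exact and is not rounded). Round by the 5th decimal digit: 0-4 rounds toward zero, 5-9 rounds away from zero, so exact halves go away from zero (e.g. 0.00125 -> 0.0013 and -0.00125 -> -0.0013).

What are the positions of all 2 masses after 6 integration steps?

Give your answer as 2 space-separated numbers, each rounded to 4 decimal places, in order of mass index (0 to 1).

Step 0: x=[5.0000 9.0000] v=[0.0000 0.0000]
Step 1: x=[4.9900 9.0000] v=[-0.1000 0.0000]
Step 2: x=[4.9702 8.9998] v=[-0.1980 -0.0020]
Step 3: x=[4.9410 8.9990] v=[-0.2921 -0.0079]
Step 4: x=[4.9030 8.9971] v=[-0.3804 -0.0195]
Step 5: x=[4.8569 8.9933] v=[-0.4613 -0.0383]
Step 6: x=[4.8036 8.9867] v=[-0.5334 -0.0656]

Answer: 4.8036 8.9867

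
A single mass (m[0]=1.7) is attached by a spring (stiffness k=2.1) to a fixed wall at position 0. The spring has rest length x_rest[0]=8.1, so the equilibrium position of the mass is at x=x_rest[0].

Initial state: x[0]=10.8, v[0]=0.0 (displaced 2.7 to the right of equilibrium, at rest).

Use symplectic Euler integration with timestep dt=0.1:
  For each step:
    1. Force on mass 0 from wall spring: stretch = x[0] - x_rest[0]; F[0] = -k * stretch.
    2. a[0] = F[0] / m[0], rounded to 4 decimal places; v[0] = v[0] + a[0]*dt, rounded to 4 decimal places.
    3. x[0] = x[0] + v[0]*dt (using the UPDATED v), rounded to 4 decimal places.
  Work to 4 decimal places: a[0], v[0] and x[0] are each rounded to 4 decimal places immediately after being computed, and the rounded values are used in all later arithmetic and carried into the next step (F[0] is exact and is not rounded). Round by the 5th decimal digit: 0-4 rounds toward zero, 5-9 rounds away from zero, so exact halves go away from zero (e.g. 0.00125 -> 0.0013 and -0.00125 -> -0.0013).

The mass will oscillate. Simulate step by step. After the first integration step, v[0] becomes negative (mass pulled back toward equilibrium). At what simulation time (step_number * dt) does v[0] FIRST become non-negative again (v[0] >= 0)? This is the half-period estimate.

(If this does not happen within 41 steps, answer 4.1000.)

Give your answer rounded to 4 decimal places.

Answer: 2.9000

Derivation:
Step 0: x=[10.8000] v=[0.0000]
Step 1: x=[10.7667] v=[-0.3335]
Step 2: x=[10.7004] v=[-0.6629]
Step 3: x=[10.6020] v=[-0.9841]
Step 4: x=[10.4727] v=[-1.2932]
Step 5: x=[10.3141] v=[-1.5863]
Step 6: x=[10.1281] v=[-1.8598]
Step 7: x=[9.9171] v=[-2.1103]
Step 8: x=[9.6836] v=[-2.3348]
Step 9: x=[9.4306] v=[-2.5304]
Step 10: x=[9.1611] v=[-2.6948]
Step 11: x=[8.8785] v=[-2.8259]
Step 12: x=[8.5863] v=[-2.9221]
Step 13: x=[8.2881] v=[-2.9822]
Step 14: x=[7.9876] v=[-3.0054]
Step 15: x=[7.6885] v=[-2.9915]
Step 16: x=[7.3944] v=[-2.9407]
Step 17: x=[7.1091] v=[-2.8535]
Step 18: x=[6.8360] v=[-2.7311]
Step 19: x=[6.5785] v=[-2.5750]
Step 20: x=[6.3398] v=[-2.3871]
Step 21: x=[6.1228] v=[-2.1697]
Step 22: x=[5.9303] v=[-1.9255]
Step 23: x=[5.7646] v=[-1.6575]
Step 24: x=[5.6277] v=[-1.3690]
Step 25: x=[5.5213] v=[-1.0636]
Step 26: x=[5.4468] v=[-0.7451]
Step 27: x=[5.4051] v=[-0.4174]
Step 28: x=[5.3967] v=[-0.0845]
Step 29: x=[5.4216] v=[0.2494]
First v>=0 after going negative at step 29, time=2.9000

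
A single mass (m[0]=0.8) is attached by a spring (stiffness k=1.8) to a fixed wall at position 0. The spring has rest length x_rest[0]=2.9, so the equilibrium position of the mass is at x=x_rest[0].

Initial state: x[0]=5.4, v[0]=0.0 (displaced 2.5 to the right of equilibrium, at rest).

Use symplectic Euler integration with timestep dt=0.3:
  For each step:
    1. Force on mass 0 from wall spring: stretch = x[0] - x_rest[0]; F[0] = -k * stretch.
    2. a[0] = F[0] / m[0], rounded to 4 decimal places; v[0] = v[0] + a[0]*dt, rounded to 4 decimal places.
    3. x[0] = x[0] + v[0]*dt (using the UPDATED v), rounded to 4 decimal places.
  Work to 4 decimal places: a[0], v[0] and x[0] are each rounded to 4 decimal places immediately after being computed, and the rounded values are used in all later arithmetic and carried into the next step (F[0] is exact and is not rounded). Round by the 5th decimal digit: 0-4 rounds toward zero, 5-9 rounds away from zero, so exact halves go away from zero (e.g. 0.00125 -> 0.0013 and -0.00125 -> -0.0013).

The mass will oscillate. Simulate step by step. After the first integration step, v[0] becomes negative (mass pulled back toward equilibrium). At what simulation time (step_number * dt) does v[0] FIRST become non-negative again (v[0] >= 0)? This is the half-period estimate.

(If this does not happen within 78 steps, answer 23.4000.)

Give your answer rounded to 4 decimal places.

Step 0: x=[5.4000] v=[0.0000]
Step 1: x=[4.8938] v=[-1.6875]
Step 2: x=[3.9838] v=[-3.0333]
Step 3: x=[2.8543] v=[-3.7649]
Step 4: x=[1.7341] v=[-3.7341]
Step 5: x=[0.8500] v=[-2.9471]
Step 6: x=[0.3810] v=[-1.5634]
Step 7: x=[0.4221] v=[0.1369]
First v>=0 after going negative at step 7, time=2.1000

Answer: 2.1000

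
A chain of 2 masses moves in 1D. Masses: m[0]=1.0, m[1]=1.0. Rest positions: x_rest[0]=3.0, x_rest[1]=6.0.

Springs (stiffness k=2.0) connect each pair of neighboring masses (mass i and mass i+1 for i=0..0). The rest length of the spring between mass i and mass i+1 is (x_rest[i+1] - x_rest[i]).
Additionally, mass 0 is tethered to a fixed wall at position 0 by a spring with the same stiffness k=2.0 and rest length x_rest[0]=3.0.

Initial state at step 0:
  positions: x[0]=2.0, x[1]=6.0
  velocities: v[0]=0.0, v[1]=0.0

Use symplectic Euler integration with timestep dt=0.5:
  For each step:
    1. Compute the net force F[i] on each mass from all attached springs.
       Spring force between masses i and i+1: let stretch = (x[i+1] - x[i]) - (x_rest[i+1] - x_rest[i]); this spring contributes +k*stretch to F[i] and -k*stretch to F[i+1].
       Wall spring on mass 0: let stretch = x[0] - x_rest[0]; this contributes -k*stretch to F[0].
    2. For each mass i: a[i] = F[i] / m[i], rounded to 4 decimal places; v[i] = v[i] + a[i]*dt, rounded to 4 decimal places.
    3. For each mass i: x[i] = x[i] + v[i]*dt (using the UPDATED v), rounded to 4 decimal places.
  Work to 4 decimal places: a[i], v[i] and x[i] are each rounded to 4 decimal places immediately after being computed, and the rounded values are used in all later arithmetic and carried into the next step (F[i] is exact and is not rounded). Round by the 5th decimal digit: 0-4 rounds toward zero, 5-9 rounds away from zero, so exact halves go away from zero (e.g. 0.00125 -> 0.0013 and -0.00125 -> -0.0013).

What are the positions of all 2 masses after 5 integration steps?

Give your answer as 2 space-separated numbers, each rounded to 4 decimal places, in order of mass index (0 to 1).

Step 0: x=[2.0000 6.0000] v=[0.0000 0.0000]
Step 1: x=[3.0000 5.5000] v=[2.0000 -1.0000]
Step 2: x=[3.7500 5.2500] v=[1.5000 -0.5000]
Step 3: x=[3.3750 5.7500] v=[-0.7500 1.0000]
Step 4: x=[2.5000 6.5625] v=[-1.7500 1.6250]
Step 5: x=[2.4063 6.8438] v=[-0.1875 0.5625]

Answer: 2.4063 6.8438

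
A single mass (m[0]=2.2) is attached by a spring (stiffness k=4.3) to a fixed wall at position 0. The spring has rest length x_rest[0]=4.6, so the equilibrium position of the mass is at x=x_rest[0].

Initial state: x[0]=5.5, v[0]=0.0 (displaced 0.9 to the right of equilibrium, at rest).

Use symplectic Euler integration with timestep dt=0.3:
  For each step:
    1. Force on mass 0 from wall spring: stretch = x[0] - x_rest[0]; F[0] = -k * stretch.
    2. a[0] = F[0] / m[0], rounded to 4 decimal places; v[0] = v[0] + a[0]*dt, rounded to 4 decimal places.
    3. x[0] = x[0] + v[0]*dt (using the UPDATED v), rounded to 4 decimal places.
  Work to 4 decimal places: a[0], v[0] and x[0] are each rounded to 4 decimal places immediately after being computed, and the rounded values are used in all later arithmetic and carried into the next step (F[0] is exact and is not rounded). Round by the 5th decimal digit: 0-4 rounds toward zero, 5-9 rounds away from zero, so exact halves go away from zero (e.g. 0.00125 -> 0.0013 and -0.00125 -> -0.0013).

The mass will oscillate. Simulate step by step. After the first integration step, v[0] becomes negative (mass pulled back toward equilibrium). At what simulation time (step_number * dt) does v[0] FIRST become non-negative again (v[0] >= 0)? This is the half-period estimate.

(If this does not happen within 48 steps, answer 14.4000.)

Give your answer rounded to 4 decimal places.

Step 0: x=[5.5000] v=[0.0000]
Step 1: x=[5.3417] v=[-0.5277]
Step 2: x=[5.0529] v=[-0.9626]
Step 3: x=[4.6844] v=[-1.2282]
Step 4: x=[4.3011] v=[-1.2777]
Step 5: x=[3.9704] v=[-1.1024]
Step 6: x=[3.7504] v=[-0.7332]
Step 7: x=[3.6799] v=[-0.2350]
Step 8: x=[3.7713] v=[0.3045]
First v>=0 after going negative at step 8, time=2.4000

Answer: 2.4000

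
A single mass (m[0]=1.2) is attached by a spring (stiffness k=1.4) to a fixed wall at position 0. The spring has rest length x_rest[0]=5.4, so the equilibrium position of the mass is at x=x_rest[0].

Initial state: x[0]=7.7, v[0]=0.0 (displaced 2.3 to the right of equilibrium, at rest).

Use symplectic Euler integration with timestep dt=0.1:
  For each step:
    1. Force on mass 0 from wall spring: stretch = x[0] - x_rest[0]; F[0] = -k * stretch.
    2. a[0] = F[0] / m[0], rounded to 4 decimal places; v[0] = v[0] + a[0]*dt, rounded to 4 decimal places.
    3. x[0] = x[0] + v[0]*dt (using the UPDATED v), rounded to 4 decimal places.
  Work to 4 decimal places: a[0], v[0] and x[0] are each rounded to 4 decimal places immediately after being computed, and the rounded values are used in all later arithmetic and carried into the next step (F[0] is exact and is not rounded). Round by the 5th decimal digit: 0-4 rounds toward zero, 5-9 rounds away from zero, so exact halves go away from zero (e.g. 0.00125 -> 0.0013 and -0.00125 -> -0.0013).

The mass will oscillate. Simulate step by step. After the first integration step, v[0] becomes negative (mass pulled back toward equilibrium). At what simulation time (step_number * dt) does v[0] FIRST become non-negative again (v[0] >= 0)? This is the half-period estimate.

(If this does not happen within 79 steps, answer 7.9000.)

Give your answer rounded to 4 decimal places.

Step 0: x=[7.7000] v=[0.0000]
Step 1: x=[7.6732] v=[-0.2683]
Step 2: x=[7.6199] v=[-0.5335]
Step 3: x=[7.5407] v=[-0.7925]
Step 4: x=[7.4365] v=[-1.0423]
Step 5: x=[7.3085] v=[-1.2799]
Step 6: x=[7.1582] v=[-1.5026]
Step 7: x=[6.9874] v=[-1.7077]
Step 8: x=[6.7981] v=[-1.8929]
Step 9: x=[6.5925] v=[-2.0560]
Step 10: x=[6.3730] v=[-2.1951]
Step 11: x=[6.1421] v=[-2.3086]
Step 12: x=[5.9026] v=[-2.3952]
Step 13: x=[5.6572] v=[-2.4538]
Step 14: x=[5.4088] v=[-2.4838]
Step 15: x=[5.1603] v=[-2.4848]
Step 16: x=[4.9146] v=[-2.4568]
Step 17: x=[4.6746] v=[-2.4002]
Step 18: x=[4.4430] v=[-2.3156]
Step 19: x=[4.2226] v=[-2.2040]
Step 20: x=[4.0159] v=[-2.0666]
Step 21: x=[3.8254] v=[-1.9051]
Step 22: x=[3.6533] v=[-1.7214]
Step 23: x=[3.5015] v=[-1.5176]
Step 24: x=[3.3719] v=[-1.2961]
Step 25: x=[3.2660] v=[-1.0595]
Step 26: x=[3.1850] v=[-0.8105]
Step 27: x=[3.1298] v=[-0.5521]
Step 28: x=[3.1011] v=[-0.2872]
Step 29: x=[3.0992] v=[-0.0190]
Step 30: x=[3.1241] v=[0.2494]
First v>=0 after going negative at step 30, time=3.0000

Answer: 3.0000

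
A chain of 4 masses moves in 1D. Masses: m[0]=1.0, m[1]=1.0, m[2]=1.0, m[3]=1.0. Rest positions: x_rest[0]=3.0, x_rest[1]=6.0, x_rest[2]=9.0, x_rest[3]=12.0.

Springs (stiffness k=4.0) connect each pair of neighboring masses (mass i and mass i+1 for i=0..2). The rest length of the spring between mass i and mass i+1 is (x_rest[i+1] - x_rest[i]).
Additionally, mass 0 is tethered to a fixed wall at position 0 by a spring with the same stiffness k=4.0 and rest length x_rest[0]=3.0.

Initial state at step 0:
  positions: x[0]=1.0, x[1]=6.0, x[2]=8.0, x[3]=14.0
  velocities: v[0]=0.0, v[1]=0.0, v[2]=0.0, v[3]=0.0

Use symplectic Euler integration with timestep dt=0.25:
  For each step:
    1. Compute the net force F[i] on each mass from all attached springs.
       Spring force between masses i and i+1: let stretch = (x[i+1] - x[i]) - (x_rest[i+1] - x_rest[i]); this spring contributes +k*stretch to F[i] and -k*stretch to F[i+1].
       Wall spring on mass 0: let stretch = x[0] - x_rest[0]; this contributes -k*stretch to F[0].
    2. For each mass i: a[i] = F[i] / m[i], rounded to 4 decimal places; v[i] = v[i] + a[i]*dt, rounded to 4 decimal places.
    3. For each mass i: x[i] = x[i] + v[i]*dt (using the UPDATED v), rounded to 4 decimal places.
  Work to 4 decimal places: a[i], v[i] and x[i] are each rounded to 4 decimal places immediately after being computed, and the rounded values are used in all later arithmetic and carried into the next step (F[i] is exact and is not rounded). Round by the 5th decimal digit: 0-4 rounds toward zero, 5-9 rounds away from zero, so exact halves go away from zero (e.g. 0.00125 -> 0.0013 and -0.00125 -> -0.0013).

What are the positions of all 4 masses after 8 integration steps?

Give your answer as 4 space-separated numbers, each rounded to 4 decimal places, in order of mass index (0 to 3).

Step 0: x=[1.0000 6.0000 8.0000 14.0000] v=[0.0000 0.0000 0.0000 0.0000]
Step 1: x=[2.0000 5.2500 9.0000 13.2500] v=[4.0000 -3.0000 4.0000 -3.0000]
Step 2: x=[3.3125 4.6250 10.1250 12.1875] v=[5.2500 -2.5000 4.5000 -4.2500]
Step 3: x=[4.1250 5.0469 10.3906 11.3594] v=[3.2500 1.6875 1.0625 -3.3125]
Step 4: x=[4.1367 6.5742 9.5625 11.0391] v=[0.0469 6.1093 -3.3124 -1.2813]
Step 5: x=[3.7236 8.2392 8.3565 11.0996] v=[-1.6523 6.6601 -4.8241 0.2421]
Step 6: x=[3.5085 8.8047 7.8069 11.2244] v=[-0.8603 2.2618 -2.1983 0.4990]
Step 7: x=[3.7404 7.7967 8.3612 11.2448] v=[0.9274 -4.0322 2.2170 0.0815]
Step 8: x=[4.0512 5.9157 9.4952 11.2943] v=[1.2433 -7.5240 4.5361 0.1979]

Answer: 4.0512 5.9157 9.4952 11.2943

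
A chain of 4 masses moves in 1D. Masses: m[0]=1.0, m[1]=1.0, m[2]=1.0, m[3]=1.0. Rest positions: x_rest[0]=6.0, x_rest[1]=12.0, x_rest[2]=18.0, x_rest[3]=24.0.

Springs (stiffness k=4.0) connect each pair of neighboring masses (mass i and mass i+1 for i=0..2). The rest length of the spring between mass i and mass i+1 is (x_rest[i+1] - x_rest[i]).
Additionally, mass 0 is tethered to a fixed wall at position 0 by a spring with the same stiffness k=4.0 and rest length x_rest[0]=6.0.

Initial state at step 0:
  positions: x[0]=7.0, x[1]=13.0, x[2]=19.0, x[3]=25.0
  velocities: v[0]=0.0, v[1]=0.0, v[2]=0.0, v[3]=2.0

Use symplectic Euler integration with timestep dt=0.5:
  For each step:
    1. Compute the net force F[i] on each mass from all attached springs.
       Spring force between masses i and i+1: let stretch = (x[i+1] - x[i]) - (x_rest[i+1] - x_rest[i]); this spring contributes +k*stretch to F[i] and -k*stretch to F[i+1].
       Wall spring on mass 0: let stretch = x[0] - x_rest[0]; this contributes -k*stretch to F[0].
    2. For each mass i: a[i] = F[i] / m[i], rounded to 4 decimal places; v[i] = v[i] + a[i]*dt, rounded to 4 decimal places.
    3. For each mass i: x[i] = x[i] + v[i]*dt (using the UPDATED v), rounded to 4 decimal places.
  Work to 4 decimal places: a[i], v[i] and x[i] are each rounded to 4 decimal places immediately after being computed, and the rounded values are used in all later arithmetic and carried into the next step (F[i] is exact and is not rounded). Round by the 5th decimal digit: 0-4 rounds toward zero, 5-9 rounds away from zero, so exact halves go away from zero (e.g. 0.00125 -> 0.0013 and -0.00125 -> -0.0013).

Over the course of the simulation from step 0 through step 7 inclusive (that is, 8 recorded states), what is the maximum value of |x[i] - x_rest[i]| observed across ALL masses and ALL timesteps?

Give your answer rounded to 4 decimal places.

Step 0: x=[7.0000 13.0000 19.0000 25.0000] v=[0.0000 0.0000 0.0000 2.0000]
Step 1: x=[6.0000 13.0000 19.0000 26.0000] v=[-2.0000 0.0000 0.0000 2.0000]
Step 2: x=[6.0000 12.0000 20.0000 26.0000] v=[0.0000 -2.0000 2.0000 0.0000]
Step 3: x=[6.0000 13.0000 19.0000 26.0000] v=[0.0000 2.0000 -2.0000 0.0000]
Step 4: x=[7.0000 13.0000 19.0000 25.0000] v=[2.0000 0.0000 0.0000 -2.0000]
Step 5: x=[7.0000 13.0000 19.0000 24.0000] v=[0.0000 0.0000 0.0000 -2.0000]
Step 6: x=[6.0000 13.0000 18.0000 24.0000] v=[-2.0000 0.0000 -2.0000 0.0000]
Step 7: x=[6.0000 11.0000 18.0000 24.0000] v=[0.0000 -4.0000 0.0000 0.0000]
Max displacement = 2.0000

Answer: 2.0000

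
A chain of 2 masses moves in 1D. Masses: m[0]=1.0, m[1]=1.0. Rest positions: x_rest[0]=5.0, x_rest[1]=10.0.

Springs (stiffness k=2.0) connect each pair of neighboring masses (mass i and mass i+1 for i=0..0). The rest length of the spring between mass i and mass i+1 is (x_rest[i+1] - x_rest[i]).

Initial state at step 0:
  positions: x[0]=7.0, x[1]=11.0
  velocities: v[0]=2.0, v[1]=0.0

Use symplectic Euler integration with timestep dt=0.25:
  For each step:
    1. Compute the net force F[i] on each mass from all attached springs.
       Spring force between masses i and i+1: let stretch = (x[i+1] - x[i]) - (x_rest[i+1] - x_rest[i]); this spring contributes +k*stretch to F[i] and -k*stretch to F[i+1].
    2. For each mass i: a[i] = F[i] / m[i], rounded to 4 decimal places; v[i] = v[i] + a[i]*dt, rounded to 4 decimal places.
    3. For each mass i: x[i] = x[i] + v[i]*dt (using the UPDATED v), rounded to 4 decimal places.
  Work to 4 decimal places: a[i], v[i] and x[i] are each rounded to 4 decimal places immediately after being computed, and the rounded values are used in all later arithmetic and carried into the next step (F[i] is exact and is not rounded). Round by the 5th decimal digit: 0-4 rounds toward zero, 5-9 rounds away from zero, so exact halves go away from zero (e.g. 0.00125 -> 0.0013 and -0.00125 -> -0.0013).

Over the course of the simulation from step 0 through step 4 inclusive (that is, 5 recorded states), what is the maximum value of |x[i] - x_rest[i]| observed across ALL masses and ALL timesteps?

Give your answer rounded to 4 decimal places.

Step 0: x=[7.0000 11.0000] v=[2.0000 0.0000]
Step 1: x=[7.3750 11.1250] v=[1.5000 0.5000]
Step 2: x=[7.5938 11.4063] v=[0.8750 1.1250]
Step 3: x=[7.6641 11.8360] v=[0.2813 1.7188]
Step 4: x=[7.6309 12.3692] v=[-0.1328 2.1329]
Max displacement = 2.6641

Answer: 2.6641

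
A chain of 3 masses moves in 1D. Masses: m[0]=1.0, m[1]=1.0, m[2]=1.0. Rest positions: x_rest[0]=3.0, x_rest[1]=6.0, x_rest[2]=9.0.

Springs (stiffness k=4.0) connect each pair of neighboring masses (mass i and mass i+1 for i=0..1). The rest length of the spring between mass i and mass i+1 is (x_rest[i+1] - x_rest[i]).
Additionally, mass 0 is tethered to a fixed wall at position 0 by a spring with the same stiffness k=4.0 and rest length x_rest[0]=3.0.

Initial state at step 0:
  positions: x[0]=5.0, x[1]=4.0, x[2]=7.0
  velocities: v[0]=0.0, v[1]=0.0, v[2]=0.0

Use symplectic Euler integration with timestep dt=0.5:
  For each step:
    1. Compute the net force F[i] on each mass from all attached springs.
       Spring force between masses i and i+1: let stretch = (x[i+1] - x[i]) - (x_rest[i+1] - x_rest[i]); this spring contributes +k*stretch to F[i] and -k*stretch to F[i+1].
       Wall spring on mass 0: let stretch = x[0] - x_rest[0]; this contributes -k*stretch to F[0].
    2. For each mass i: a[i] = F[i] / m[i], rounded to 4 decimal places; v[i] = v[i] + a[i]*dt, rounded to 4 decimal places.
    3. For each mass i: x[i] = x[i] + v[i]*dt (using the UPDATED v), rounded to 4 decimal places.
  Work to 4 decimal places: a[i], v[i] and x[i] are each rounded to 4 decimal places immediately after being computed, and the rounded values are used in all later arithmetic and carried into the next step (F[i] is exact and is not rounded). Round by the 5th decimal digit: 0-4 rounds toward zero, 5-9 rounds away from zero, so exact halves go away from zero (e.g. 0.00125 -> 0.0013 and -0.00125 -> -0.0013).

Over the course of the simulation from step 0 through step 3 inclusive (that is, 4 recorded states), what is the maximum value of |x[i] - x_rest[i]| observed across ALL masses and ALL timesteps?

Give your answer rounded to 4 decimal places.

Answer: 4.0000

Derivation:
Step 0: x=[5.0000 4.0000 7.0000] v=[0.0000 0.0000 0.0000]
Step 1: x=[-1.0000 8.0000 7.0000] v=[-12.0000 8.0000 0.0000]
Step 2: x=[3.0000 2.0000 11.0000] v=[8.0000 -12.0000 8.0000]
Step 3: x=[3.0000 6.0000 9.0000] v=[0.0000 8.0000 -4.0000]
Max displacement = 4.0000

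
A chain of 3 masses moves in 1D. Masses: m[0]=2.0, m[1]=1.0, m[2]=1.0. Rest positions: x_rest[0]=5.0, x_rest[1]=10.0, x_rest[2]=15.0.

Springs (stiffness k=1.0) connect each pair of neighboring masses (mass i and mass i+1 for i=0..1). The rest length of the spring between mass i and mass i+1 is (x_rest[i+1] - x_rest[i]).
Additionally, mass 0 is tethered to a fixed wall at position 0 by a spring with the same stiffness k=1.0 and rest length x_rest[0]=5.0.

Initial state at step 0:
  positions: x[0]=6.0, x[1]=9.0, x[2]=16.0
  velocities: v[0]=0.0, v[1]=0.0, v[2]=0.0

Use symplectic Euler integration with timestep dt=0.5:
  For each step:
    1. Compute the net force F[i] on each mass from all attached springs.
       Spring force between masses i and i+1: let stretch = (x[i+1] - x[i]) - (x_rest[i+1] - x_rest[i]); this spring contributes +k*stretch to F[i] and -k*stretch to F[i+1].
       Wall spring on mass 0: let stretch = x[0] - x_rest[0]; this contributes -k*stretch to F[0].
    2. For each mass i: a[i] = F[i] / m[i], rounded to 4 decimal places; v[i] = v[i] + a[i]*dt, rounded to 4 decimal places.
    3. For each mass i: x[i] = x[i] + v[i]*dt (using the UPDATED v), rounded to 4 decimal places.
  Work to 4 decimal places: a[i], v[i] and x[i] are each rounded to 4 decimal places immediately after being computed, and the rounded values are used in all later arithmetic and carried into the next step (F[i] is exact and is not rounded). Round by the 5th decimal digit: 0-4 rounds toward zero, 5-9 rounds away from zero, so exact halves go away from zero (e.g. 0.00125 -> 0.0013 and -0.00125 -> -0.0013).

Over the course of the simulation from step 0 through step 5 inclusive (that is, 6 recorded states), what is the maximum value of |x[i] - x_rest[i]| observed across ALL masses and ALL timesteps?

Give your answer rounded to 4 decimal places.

Answer: 1.9141

Derivation:
Step 0: x=[6.0000 9.0000 16.0000] v=[0.0000 0.0000 0.0000]
Step 1: x=[5.6250 10.0000 15.5000] v=[-0.7500 2.0000 -1.0000]
Step 2: x=[5.0938 11.2813 14.8750] v=[-1.0625 2.5625 -1.2500]
Step 3: x=[4.6993 11.9141 14.6016] v=[-0.7891 1.2656 -0.5469]
Step 4: x=[4.6192 11.4151 14.9063] v=[-0.1602 -0.9981 0.6094]
Step 5: x=[4.8112 10.0899 15.5882] v=[0.3840 -2.6505 1.3638]
Max displacement = 1.9141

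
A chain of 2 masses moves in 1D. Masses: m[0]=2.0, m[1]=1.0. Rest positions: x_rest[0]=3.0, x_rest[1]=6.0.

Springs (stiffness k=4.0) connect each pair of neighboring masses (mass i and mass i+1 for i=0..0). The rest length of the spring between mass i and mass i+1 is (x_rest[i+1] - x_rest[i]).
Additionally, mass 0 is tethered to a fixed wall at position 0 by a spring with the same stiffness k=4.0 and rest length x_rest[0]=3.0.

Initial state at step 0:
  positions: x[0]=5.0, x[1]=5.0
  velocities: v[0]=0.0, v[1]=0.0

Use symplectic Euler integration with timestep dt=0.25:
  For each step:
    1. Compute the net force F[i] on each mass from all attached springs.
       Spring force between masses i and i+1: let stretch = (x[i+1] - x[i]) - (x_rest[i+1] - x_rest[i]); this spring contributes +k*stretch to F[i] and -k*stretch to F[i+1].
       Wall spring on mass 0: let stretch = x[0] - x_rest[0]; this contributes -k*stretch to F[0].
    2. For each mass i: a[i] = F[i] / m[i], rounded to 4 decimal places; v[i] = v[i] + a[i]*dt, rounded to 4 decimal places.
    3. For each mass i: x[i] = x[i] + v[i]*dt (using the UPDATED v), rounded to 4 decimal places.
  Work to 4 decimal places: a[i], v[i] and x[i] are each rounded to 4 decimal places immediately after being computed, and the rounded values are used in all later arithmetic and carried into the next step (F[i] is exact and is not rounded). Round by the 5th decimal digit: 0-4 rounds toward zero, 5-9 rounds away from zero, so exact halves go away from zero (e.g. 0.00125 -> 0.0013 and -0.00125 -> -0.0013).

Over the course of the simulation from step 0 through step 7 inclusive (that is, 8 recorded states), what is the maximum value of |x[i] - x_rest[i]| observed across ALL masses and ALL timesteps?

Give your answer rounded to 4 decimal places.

Step 0: x=[5.0000 5.0000] v=[0.0000 0.0000]
Step 1: x=[4.3750 5.7500] v=[-2.5000 3.0000]
Step 2: x=[3.3750 6.9063] v=[-4.0000 4.6250]
Step 3: x=[2.3945 7.9297] v=[-3.9219 4.0937]
Step 4: x=[1.8066 8.3193] v=[-2.3516 1.5585]
Step 5: x=[1.8070 7.8308] v=[0.0015 -1.9542]
Step 6: x=[2.3345 6.5863] v=[2.1099 -4.9780]
Step 7: x=[3.1017 5.0289] v=[3.0686 -6.2298]
Max displacement = 2.3193

Answer: 2.3193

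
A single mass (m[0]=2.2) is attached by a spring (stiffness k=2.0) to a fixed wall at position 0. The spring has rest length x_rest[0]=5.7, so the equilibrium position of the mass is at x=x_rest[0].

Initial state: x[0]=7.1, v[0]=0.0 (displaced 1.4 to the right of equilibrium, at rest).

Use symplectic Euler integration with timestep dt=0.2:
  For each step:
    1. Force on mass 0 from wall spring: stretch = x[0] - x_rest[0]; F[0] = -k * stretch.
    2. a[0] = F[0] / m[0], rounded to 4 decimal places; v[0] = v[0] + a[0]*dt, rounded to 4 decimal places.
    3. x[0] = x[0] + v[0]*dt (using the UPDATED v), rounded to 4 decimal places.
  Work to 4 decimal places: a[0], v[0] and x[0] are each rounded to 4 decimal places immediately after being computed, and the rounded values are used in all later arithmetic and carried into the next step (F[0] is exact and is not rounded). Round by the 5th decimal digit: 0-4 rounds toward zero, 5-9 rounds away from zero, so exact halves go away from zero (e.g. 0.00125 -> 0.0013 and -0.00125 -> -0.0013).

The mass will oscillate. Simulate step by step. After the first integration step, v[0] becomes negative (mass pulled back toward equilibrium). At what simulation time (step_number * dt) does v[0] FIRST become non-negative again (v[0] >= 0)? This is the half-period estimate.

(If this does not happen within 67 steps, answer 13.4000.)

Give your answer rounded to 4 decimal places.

Answer: 3.4000

Derivation:
Step 0: x=[7.1000] v=[0.0000]
Step 1: x=[7.0491] v=[-0.2545]
Step 2: x=[6.9491] v=[-0.4998]
Step 3: x=[6.8037] v=[-0.7269]
Step 4: x=[6.6182] v=[-0.9276]
Step 5: x=[6.3993] v=[-1.0945]
Step 6: x=[6.1550] v=[-1.2216]
Step 7: x=[5.8941] v=[-1.3043]
Step 8: x=[5.6262] v=[-1.3396]
Step 9: x=[5.3610] v=[-1.3262]
Step 10: x=[5.1081] v=[-1.2646]
Step 11: x=[4.8767] v=[-1.1570]
Step 12: x=[4.6752] v=[-1.0073]
Step 13: x=[4.5110] v=[-0.8210]
Step 14: x=[4.3900] v=[-0.6048]
Step 15: x=[4.3167] v=[-0.3666]
Step 16: x=[4.2937] v=[-0.1151]
Step 17: x=[4.3218] v=[0.1406]
First v>=0 after going negative at step 17, time=3.4000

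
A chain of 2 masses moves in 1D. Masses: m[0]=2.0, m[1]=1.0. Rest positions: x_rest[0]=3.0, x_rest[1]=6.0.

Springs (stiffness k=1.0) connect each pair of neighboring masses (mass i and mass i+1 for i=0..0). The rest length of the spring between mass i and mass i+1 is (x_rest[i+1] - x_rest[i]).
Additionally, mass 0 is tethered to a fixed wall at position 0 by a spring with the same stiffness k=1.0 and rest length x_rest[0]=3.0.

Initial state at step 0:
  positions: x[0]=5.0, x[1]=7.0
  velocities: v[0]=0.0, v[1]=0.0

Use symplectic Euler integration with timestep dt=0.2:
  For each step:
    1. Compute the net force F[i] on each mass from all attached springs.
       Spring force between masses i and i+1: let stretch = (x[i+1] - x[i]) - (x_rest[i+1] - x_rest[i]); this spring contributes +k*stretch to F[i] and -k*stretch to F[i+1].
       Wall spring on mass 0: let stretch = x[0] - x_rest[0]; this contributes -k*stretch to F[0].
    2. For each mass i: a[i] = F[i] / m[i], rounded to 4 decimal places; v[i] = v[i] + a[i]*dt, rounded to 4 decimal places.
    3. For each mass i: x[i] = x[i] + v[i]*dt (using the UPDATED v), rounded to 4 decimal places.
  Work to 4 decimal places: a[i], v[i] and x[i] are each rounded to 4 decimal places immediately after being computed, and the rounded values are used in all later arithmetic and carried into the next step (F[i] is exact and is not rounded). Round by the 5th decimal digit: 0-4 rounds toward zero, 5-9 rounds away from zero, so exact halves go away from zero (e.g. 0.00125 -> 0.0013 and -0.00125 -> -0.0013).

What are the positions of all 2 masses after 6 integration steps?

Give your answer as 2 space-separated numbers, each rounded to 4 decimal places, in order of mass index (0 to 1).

Answer: 3.9473 7.5833

Derivation:
Step 0: x=[5.0000 7.0000] v=[0.0000 0.0000]
Step 1: x=[4.9400 7.0400] v=[-0.3000 0.2000]
Step 2: x=[4.8232 7.1160] v=[-0.5840 0.3800]
Step 3: x=[4.6558 7.2203] v=[-0.8370 0.5214]
Step 4: x=[4.4466 7.3420] v=[-1.0461 0.6085]
Step 5: x=[4.2064 7.4679] v=[-1.2012 0.6294]
Step 6: x=[3.9473 7.5833] v=[-1.2957 0.5771]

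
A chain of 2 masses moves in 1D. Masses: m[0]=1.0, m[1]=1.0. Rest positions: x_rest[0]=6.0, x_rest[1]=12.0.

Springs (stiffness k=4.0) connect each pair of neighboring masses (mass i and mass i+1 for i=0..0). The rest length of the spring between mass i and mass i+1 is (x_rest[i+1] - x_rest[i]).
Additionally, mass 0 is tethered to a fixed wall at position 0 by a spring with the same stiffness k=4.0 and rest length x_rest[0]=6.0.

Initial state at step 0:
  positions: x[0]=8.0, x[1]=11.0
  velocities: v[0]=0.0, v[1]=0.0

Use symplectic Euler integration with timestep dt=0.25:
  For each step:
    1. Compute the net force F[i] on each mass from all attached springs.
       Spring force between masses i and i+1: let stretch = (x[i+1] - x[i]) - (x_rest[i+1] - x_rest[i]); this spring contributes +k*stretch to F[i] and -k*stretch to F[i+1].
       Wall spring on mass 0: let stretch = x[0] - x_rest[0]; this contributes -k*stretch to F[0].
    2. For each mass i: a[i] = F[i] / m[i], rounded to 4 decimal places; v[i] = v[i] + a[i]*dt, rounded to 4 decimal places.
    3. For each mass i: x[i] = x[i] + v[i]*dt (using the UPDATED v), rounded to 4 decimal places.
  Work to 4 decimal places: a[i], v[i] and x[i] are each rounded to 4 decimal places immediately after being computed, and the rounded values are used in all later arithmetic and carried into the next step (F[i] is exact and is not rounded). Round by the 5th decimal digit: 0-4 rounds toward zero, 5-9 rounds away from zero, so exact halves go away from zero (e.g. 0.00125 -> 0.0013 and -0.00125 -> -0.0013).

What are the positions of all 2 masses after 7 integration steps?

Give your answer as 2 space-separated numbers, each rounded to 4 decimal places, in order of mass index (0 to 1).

Answer: 7.9968 10.6020

Derivation:
Step 0: x=[8.0000 11.0000] v=[0.0000 0.0000]
Step 1: x=[6.7500 11.7500] v=[-5.0000 3.0000]
Step 2: x=[5.0625 12.7500] v=[-6.7500 4.0000]
Step 3: x=[4.0313 13.3281] v=[-4.1250 2.3125]
Step 4: x=[4.3164 13.0820] v=[1.1405 -0.9843]
Step 5: x=[5.7138 12.1445] v=[5.5897 -3.7499]
Step 6: x=[7.2905 11.0994] v=[6.3066 -4.1806]
Step 7: x=[7.9968 10.6020] v=[2.8250 -1.9895]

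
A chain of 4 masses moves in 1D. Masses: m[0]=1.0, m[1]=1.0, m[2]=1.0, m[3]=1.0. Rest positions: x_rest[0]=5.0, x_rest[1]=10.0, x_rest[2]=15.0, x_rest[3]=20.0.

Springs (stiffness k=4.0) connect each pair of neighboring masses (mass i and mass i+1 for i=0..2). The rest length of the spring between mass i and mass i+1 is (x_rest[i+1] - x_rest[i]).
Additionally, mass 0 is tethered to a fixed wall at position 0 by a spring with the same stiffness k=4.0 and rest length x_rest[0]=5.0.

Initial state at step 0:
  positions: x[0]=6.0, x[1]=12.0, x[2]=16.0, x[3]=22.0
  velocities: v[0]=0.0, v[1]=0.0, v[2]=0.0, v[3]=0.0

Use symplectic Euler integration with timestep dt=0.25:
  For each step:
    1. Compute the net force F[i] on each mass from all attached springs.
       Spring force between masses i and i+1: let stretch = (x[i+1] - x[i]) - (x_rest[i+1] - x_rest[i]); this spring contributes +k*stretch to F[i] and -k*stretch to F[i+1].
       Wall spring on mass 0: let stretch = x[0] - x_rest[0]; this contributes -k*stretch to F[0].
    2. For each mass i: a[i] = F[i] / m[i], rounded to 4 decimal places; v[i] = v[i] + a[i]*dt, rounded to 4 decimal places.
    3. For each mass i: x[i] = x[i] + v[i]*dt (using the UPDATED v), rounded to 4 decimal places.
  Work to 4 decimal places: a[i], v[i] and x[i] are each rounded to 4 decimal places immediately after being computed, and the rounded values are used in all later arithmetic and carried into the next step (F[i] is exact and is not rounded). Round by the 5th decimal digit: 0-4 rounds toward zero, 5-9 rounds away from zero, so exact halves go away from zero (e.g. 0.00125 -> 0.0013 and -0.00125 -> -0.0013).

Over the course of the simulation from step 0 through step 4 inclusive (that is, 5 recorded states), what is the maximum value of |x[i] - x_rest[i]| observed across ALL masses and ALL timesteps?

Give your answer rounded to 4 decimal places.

Answer: 2.1719

Derivation:
Step 0: x=[6.0000 12.0000 16.0000 22.0000] v=[0.0000 0.0000 0.0000 0.0000]
Step 1: x=[6.0000 11.5000 16.5000 21.7500] v=[0.0000 -2.0000 2.0000 -1.0000]
Step 2: x=[5.8750 10.8750 17.0625 21.4375] v=[-0.5000 -2.5000 2.2500 -1.2500]
Step 3: x=[5.5313 10.5469 17.1719 21.2813] v=[-1.3750 -1.3125 0.4375 -0.6250]
Step 4: x=[5.0586 10.6211 16.6524 21.3477] v=[-1.8907 0.2969 -2.0781 0.2656]
Max displacement = 2.1719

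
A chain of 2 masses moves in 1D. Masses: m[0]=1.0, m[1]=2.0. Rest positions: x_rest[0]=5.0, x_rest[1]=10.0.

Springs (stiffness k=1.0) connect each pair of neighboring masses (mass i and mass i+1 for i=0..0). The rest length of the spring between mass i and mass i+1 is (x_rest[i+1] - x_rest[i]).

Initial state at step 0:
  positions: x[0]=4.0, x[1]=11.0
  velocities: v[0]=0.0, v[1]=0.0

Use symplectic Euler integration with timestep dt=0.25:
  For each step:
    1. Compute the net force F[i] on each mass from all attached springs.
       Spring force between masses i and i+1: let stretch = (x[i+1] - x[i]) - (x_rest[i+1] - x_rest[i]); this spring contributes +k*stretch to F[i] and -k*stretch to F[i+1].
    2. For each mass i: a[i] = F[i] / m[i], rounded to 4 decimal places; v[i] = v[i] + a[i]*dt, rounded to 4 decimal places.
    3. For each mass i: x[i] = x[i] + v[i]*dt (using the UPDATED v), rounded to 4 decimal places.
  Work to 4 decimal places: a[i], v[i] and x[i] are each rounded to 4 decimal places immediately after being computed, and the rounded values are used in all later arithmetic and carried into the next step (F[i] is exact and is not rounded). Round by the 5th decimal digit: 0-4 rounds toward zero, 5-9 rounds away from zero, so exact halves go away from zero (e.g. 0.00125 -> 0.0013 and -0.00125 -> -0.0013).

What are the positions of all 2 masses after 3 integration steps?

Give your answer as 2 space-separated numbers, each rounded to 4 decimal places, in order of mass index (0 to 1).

Step 0: x=[4.0000 11.0000] v=[0.0000 0.0000]
Step 1: x=[4.1250 10.9375] v=[0.5000 -0.2500]
Step 2: x=[4.3633 10.8184] v=[0.9531 -0.4766]
Step 3: x=[4.6925 10.6538] v=[1.3169 -0.6585]

Answer: 4.6925 10.6538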